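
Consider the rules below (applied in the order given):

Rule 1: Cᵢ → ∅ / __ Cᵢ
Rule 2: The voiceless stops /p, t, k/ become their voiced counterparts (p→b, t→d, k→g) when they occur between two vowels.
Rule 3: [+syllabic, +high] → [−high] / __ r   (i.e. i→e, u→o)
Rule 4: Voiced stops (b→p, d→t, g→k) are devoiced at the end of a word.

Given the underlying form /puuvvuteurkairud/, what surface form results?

puuvudeorkaerut

Rule 1 (degemination): /vv/ is a geminate; the first /v/ deletes. /puuvvuteurkairud/ → puuvuteurkairud.
Rule 2 (intervocalic voicing): /t/ is a voiceless stop between vowels /u/ and /e/, so it voices to [d]. /puuvuteurkairud/ → puuvudeurkairud.
Rule 3 (pre-rhotic lowering): /u/ is a high vowel immediately before /r/, so it lowers to [o]. /i/ is a high vowel immediately before /r/, so it lowers to [e]. /puuvudeurkairud/ → puuvudeorkaerud.
Rule 4 (final devoicing): /d/ is a voiced stop in word-final position, so it devoices to [t]. /puuvudeorkaerud/ → puuvudeorkaerut.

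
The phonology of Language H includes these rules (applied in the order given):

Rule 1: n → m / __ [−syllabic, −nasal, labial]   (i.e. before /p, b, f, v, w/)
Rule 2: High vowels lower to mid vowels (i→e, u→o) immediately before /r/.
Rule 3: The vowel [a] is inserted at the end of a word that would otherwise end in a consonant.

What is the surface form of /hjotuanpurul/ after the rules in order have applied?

Rule 1 (nasal place assimilation): /n/ precedes the labial consonant /p/, so it assimilates in place to [m]. /hjotuanpurul/ → hjotuampurul.
Rule 2 (pre-rhotic lowering): /u/ is a high vowel immediately before /r/, so it lowers to [o]. /hjotuampurul/ → hjotuamporul.
Rule 3 (final a-epenthesis): the form ends in the consonant /l/, so [a] is inserted word-finally. /hjotuamporul/ → hjotuamporula.

hjotuamporula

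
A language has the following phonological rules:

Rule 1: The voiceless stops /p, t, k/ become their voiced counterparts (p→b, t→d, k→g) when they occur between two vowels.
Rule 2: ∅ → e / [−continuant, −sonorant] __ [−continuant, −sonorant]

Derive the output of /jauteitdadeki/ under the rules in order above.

Rule 1 (intervocalic voicing): /t/ is a voiceless stop between vowels /u/ and /e/, so it voices to [d]. /k/ is a voiceless stop between vowels /e/ and /i/, so it voices to [g]. /jauteitdadeki/ → jaudeitdadegi.
Rule 2 (stop-cluster e-epenthesis): /t/ and /d/ form a stop–stop cluster, so [e] is inserted between them. /jaudeitdadegi/ → jaudeitedadegi.

jaudeitedadegi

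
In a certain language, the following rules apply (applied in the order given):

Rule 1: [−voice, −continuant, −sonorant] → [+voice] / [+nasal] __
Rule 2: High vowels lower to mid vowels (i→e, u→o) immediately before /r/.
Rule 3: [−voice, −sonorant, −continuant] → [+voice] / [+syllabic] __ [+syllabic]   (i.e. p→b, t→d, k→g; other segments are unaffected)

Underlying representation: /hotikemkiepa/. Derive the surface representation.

hodigemgieba

Rule 1 (post-nasal voicing): /k/ is a voiceless stop immediately after the nasal /m/, so it voices to [g]. /hotikemkiepa/ → hotikemgiepa.
Rule 2 (pre-rhotic lowering): no segment meets the environment; /hotikemgiepa/ is unchanged.
Rule 3 (intervocalic voicing): /t/ is a voiceless stop between vowels /o/ and /i/, so it voices to [d]. /k/ is a voiceless stop between vowels /i/ and /e/, so it voices to [g]. /p/ is a voiceless stop between vowels /e/ and /a/, so it voices to [b]. /hotikemgiepa/ → hodigemgieba.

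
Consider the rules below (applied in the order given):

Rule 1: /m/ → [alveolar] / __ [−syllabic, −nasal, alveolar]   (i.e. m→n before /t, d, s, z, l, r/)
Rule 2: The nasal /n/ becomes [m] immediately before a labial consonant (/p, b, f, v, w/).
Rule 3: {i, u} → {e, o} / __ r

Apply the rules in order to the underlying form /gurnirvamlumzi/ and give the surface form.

gornervanlunzi

Rule 1 (nasal place assimilation): /m/ precedes the alveolar consonant /l/, so it assimilates in place to [n]. /m/ precedes the alveolar consonant /z/, so it assimilates in place to [n]. /gurnirvamlumzi/ → gurnirvanlunzi.
Rule 2 (nasal place assimilation): no segment meets the environment; /gurnirvanlunzi/ is unchanged.
Rule 3 (pre-rhotic lowering): /u/ is a high vowel immediately before /r/, so it lowers to [o]. /i/ is a high vowel immediately before /r/, so it lowers to [e]. /gurnirvanlunzi/ → gornervanlunzi.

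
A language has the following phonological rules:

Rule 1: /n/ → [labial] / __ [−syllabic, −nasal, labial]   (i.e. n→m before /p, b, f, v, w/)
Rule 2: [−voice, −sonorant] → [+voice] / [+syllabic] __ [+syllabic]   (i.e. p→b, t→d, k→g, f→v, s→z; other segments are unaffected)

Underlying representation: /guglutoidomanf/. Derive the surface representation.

Rule 1 (nasal place assimilation): /n/ precedes the labial consonant /f/, so it assimilates in place to [m]. /guglutoidomanf/ → guglutoidomamf.
Rule 2 (intervocalic voicing): /t/ is a voiceless obstruent between vowels /u/ and /o/, so it voices to [d]. /guglutoidomamf/ → gugludoidomamf.

gugludoidomamf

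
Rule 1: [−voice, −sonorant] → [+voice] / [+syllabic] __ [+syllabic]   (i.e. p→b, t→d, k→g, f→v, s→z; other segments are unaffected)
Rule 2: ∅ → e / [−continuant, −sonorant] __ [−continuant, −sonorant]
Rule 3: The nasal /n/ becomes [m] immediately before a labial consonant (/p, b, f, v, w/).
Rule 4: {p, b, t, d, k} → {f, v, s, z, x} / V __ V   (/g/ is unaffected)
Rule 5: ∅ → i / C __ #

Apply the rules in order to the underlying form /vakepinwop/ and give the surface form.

Rule 1 (intervocalic voicing): /k/ is a voiceless obstruent between vowels /a/ and /e/, so it voices to [g]. /p/ is a voiceless obstruent between vowels /e/ and /i/, so it voices to [b]. /vakepinwop/ → vagebinwop.
Rule 2 (stop-cluster e-epenthesis): no segment meets the environment; /vagebinwop/ is unchanged.
Rule 3 (nasal place assimilation): /n/ precedes the labial consonant /w/, so it assimilates in place to [m]. /vagebinwop/ → vagebimwop.
Rule 4 (intervocalic spirantization): /b/ is a stop between vowels /e/ and /i/, so it spirantizes to the fricative [v]. /vagebimwop/ → vagevimwop.
Rule 5 (final i-epenthesis): the form ends in the consonant /p/, so [i] is inserted word-finally. /vagevimwop/ → vagevimwopi.

vagevimwopi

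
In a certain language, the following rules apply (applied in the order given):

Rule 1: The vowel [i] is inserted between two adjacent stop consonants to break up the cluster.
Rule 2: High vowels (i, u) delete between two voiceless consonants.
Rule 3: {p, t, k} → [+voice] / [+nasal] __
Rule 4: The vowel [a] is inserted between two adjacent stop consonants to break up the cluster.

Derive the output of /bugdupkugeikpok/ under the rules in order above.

bugidupakugeikapok

Rule 1 (stop-cluster i-epenthesis): /g/ and /d/ form a stop–stop cluster, so [i] is inserted between them. /p/ and /k/ form a stop–stop cluster, so [i] is inserted between them. /k/ and /p/ form a stop–stop cluster, so [i] is inserted between them. /bugdupkugeikpok/ → bugidupikugeikipok.
Rule 2 (high vowel syncope): /i/ is a high vowel flanked by voiceless consonants /p/ and /k/, so it deletes. /i/ is a high vowel flanked by voiceless consonants /k/ and /p/, so it deletes. /bugidupikugeikipok/ → bugidupkugeikpok.
Rule 3 (post-nasal voicing): no segment meets the environment; /bugidupkugeikpok/ is unchanged.
Rule 4 (stop-cluster a-epenthesis): /p/ and /k/ form a stop–stop cluster, so [a] is inserted between them. /k/ and /p/ form a stop–stop cluster, so [a] is inserted between them. /bugidupkugeikpok/ → bugidupakugeikapok.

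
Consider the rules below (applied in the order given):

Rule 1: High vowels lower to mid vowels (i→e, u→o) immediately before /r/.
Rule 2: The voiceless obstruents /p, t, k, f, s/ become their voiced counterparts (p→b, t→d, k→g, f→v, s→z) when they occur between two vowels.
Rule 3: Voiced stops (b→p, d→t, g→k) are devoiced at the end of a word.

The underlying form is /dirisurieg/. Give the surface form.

Rule 1 (pre-rhotic lowering): /i/ is a high vowel immediately before /r/, so it lowers to [e]. /u/ is a high vowel immediately before /r/, so it lowers to [o]. /dirisurieg/ → derisorieg.
Rule 2 (intervocalic voicing): /s/ is a voiceless obstruent between vowels /i/ and /o/, so it voices to [z]. /derisorieg/ → derizorieg.
Rule 3 (final devoicing): /g/ is a voiced stop in word-final position, so it devoices to [k]. /derizorieg/ → derizoriek.

derizoriek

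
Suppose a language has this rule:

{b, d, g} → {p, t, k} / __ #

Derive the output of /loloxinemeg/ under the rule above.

loloxinemek

/g/ is a voiced stop in word-final position, so it devoices to [k].
Surface form: [loloxinemek].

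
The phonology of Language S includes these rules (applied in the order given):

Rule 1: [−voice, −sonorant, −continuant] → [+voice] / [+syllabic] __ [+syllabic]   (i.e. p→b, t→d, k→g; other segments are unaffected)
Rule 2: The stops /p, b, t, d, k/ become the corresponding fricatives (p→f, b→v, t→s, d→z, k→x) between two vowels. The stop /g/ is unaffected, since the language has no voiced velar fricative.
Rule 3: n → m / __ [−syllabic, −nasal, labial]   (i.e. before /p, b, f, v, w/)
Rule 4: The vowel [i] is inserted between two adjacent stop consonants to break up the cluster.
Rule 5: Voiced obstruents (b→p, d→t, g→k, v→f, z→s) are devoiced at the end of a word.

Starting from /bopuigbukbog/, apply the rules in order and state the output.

bovuigibukibok

Rule 1 (intervocalic voicing): /p/ is a voiceless stop between vowels /o/ and /u/, so it voices to [b]. /bopuigbukbog/ → bobuigbukbog.
Rule 2 (intervocalic spirantization): /b/ is a stop between vowels /o/ and /u/, so it spirantizes to the fricative [v]. /bobuigbukbog/ → bovuigbukbog.
Rule 3 (nasal place assimilation): no segment meets the environment; /bovuigbukbog/ is unchanged.
Rule 4 (stop-cluster i-epenthesis): /g/ and /b/ form a stop–stop cluster, so [i] is inserted between them. /k/ and /b/ form a stop–stop cluster, so [i] is inserted between them. /bovuigbukbog/ → bovuigibukibog.
Rule 5 (final devoicing): /g/ is a voiced obstruent in word-final position, so it devoices to [k]. /bovuigibukibog/ → bovuigibukibok.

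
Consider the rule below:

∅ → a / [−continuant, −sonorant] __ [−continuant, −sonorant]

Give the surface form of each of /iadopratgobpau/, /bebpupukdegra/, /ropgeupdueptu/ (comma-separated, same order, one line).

iadopratagobapau, bebapupukadegra, ropageupaduepatu

/iadopratgobpau/: /t/ and /g/ form a stop–stop cluster, so [a] is inserted between them. /b/ and /p/ form a stop–stop cluster, so [a] is inserted between them. → [iadopratagobapau].
/bebpupukdegra/: /b/ and /p/ form a stop–stop cluster, so [a] is inserted between them. /k/ and /d/ form a stop–stop cluster, so [a] is inserted between them. → [bebapupukadegra].
/ropgeupdueptu/: /p/ and /g/ form a stop–stop cluster, so [a] is inserted between them. /p/ and /d/ form a stop–stop cluster, so [a] is inserted between them. /p/ and /t/ form a stop–stop cluster, so [a] is inserted between them. → [ropageupaduepatu].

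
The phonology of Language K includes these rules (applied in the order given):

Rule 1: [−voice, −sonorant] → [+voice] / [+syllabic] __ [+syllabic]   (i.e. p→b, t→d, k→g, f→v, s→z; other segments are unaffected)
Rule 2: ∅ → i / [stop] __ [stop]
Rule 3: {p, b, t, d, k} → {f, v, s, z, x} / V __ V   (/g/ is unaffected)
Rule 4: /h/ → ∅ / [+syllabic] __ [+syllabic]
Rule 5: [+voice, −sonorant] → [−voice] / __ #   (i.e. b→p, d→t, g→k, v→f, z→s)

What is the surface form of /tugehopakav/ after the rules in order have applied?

Rule 1 (intervocalic voicing): /p/ is a voiceless obstruent between vowels /o/ and /a/, so it voices to [b]. /k/ is a voiceless obstruent between vowels /a/ and /a/, so it voices to [g]. /tugehopakav/ → tugehobagav.
Rule 2 (stop-cluster i-epenthesis): no segment meets the environment; /tugehobagav/ is unchanged.
Rule 3 (intervocalic spirantization): /b/ is a stop between vowels /o/ and /a/, so it spirantizes to the fricative [v]. /tugehobagav/ → tugehovagav.
Rule 4 (intervocalic h-deletion): /h/ occurs between vowels /e/ and /o/, so it deletes. /tugehovagav/ → tugeovagav.
Rule 5 (final devoicing): /v/ is a voiced obstruent in word-final position, so it devoices to [f]. /tugeovagav/ → tugeovagaf.

tugeovagaf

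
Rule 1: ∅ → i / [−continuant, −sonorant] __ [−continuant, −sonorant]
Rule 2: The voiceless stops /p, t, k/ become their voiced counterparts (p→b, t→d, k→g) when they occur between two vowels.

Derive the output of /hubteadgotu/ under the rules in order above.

hubideadigodu

Rule 1 (stop-cluster i-epenthesis): /b/ and /t/ form a stop–stop cluster, so [i] is inserted between them. /d/ and /g/ form a stop–stop cluster, so [i] is inserted between them. /hubteadgotu/ → hubiteadigotu.
Rule 2 (intervocalic voicing): /t/ is a voiceless stop between vowels /i/ and /e/, so it voices to [d]. /t/ is a voiceless stop between vowels /o/ and /u/, so it voices to [d]. /hubiteadigotu/ → hubideadigodu.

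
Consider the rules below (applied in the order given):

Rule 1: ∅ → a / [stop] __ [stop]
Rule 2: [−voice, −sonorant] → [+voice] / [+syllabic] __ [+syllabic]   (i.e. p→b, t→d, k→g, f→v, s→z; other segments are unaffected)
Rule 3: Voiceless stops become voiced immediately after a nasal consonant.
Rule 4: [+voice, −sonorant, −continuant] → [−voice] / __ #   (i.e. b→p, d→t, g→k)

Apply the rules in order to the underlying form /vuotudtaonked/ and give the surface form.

vuodudadaonget

Rule 1 (stop-cluster a-epenthesis): /d/ and /t/ form a stop–stop cluster, so [a] is inserted between them. /vuotudtaonked/ → vuotudataonked.
Rule 2 (intervocalic voicing): /t/ is a voiceless obstruent between vowels /o/ and /u/, so it voices to [d]. /t/ is a voiceless obstruent between vowels /a/ and /a/, so it voices to [d]. /vuotudataonked/ → vuodudadaonked.
Rule 3 (post-nasal voicing): /k/ is a voiceless stop immediately after the nasal /n/, so it voices to [g]. /vuodudadaonked/ → vuodudadaonged.
Rule 4 (final devoicing): /d/ is a voiced stop in word-final position, so it devoices to [t]. /vuodudadaonged/ → vuodudadaonget.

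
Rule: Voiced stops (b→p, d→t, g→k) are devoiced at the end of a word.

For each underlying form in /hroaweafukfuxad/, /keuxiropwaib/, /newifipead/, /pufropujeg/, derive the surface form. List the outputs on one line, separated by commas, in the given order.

hroaweafukfuxat, keuxiropwaip, newifipeat, pufropujek

/hroaweafukfuxad/: /d/ is a voiced stop in word-final position, so it devoices to [t]. → [hroaweafukfuxat].
/keuxiropwaib/: /b/ is a voiced stop in word-final position, so it devoices to [p]. → [keuxiropwaip].
/newifipead/: /d/ is a voiced stop in word-final position, so it devoices to [t]. → [newifipeat].
/pufropujeg/: /g/ is a voiced stop in word-final position, so it devoices to [k]. → [pufropujek].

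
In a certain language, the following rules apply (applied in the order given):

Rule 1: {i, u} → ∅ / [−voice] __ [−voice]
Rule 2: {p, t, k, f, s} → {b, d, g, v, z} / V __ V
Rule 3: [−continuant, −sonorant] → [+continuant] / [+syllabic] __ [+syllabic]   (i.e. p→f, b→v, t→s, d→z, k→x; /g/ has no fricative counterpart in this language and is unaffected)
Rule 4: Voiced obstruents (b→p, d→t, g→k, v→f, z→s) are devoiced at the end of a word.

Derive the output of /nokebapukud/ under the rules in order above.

nogevapkut

Rule 1 (high vowel syncope): /u/ is a high vowel flanked by voiceless consonants /p/ and /k/, so it deletes. /nokebapukud/ → nokebapkud.
Rule 2 (intervocalic voicing): /k/ is a voiceless obstruent between vowels /o/ and /e/, so it voices to [g]. /nokebapkud/ → nogebapkud.
Rule 3 (intervocalic spirantization): /b/ is a stop between vowels /e/ and /a/, so it spirantizes to the fricative [v]. /nogebapkud/ → nogevapkud.
Rule 4 (final devoicing): /d/ is a voiced obstruent in word-final position, so it devoices to [t]. /nogevapkud/ → nogevapkut.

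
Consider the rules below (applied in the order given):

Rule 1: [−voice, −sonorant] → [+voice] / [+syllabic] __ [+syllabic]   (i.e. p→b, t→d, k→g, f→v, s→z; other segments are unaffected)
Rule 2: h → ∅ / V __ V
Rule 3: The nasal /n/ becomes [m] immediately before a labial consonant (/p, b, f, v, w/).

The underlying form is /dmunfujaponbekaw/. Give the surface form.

dmumfujabombegaw

Rule 1 (intervocalic voicing): /p/ is a voiceless obstruent between vowels /a/ and /o/, so it voices to [b]. /k/ is a voiceless obstruent between vowels /e/ and /a/, so it voices to [g]. /dmunfujaponbekaw/ → dmunfujabonbegaw.
Rule 2 (intervocalic h-deletion): no segment meets the environment; /dmunfujabonbegaw/ is unchanged.
Rule 3 (nasal place assimilation): /n/ precedes the labial consonant /f/, so it assimilates in place to [m]. /n/ precedes the labial consonant /b/, so it assimilates in place to [m]. /dmunfujabonbegaw/ → dmumfujabombegaw.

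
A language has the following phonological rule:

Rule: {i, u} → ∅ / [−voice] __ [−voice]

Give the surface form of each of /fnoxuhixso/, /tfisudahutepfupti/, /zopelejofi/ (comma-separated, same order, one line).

fnoxhxso, tfsudahtepfpti, zopelejofi

/fnoxuhixso/: /u/ is a high vowel flanked by voiceless consonants /x/ and /h/, so it deletes. /i/ is a high vowel flanked by voiceless consonants /h/ and /x/, so it deletes. → [fnoxhxso].
/tfisudahutepfupti/: /i/ is a high vowel flanked by voiceless consonants /f/ and /s/, so it deletes. /u/ is a high vowel flanked by voiceless consonants /h/ and /t/, so it deletes. /u/ is a high vowel flanked by voiceless consonants /f/ and /p/, so it deletes. → [tfsudahtepfpti].
/zopelejofi/: the rule's environment is not met; surfaces unchanged as [zopelejofi].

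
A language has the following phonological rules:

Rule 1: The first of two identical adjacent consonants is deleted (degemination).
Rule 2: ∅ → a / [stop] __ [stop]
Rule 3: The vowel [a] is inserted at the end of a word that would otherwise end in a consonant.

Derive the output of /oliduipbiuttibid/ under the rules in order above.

oliduipabiutibida

Rule 1 (degemination): /tt/ is a geminate; the first /t/ deletes. /oliduipbiuttibid/ → oliduipbiutibid.
Rule 2 (stop-cluster a-epenthesis): /p/ and /b/ form a stop–stop cluster, so [a] is inserted between them. /oliduipbiutibid/ → oliduipabiutibid.
Rule 3 (final a-epenthesis): the form ends in the consonant /d/, so [a] is inserted word-finally. /oliduipabiutibid/ → oliduipabiutibida.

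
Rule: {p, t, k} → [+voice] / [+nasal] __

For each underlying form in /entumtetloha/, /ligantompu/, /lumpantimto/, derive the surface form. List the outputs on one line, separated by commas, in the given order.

/entumtetloha/: /t/ is a voiceless stop immediately after the nasal /n/, so it voices to [d]. /t/ is a voiceless stop immediately after the nasal /m/, so it voices to [d]. → [endumdetloha].
/ligantompu/: /t/ is a voiceless stop immediately after the nasal /n/, so it voices to [d]. /p/ is a voiceless stop immediately after the nasal /m/, so it voices to [b]. → [ligandombu].
/lumpantimto/: /p/ is a voiceless stop immediately after the nasal /m/, so it voices to [b]. /t/ is a voiceless stop immediately after the nasal /n/, so it voices to [d]. /t/ is a voiceless stop immediately after the nasal /m/, so it voices to [d]. → [lumbandimdo].

endumdetloha, ligandombu, lumbandimdo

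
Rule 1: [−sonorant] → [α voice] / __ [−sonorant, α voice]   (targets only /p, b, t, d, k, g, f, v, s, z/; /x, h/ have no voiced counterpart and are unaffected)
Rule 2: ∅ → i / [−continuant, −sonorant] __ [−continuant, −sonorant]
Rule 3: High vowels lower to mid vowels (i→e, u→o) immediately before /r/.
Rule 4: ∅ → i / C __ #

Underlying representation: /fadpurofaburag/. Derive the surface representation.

fatiporofaboragi

Rule 1 (regressive voicing assimilation): /d/ precedes the voiceless obstruent /p/, so it devoices to [t] by assimilation. /fadpurofaburag/ → fatpurofaburag.
Rule 2 (stop-cluster i-epenthesis): /t/ and /p/ form a stop–stop cluster, so [i] is inserted between them. /fatpurofaburag/ → fatipurofaburag.
Rule 3 (pre-rhotic lowering): /u/ is a high vowel immediately before /r/, so it lowers to [o]. /u/ is a high vowel immediately before /r/, so it lowers to [o]. /fatipurofaburag/ → fatiporofaborag.
Rule 4 (final i-epenthesis): the form ends in the consonant /g/, so [i] is inserted word-finally. /fatiporofaborag/ → fatiporofaboragi.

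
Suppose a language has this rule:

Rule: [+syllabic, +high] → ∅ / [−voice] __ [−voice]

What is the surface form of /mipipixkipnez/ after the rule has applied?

/i/ is a high vowel flanked by voiceless consonants /p/ and /p/, so it deletes.
/i/ is a high vowel flanked by voiceless consonants /p/ and /x/, so it deletes.
/i/ is a high vowel flanked by voiceless consonants /k/ and /p/, so it deletes.
The other instance of /i/ does not occur in the required environment and remains unchanged.
Surface form: [mippxkpnez].

mippxkpnez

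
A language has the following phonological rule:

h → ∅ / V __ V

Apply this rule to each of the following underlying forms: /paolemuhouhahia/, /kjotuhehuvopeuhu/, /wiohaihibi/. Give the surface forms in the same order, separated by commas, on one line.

paolemuouaia, kjotueuvopeuu, wioaiibi

/paolemuhouhahia/: /h/ occurs between vowels /u/ and /o/, so it deletes. /h/ occurs between vowels /u/ and /a/, so it deletes. /h/ occurs between vowels /a/ and /i/, so it deletes. → [paolemuouaia].
/kjotuhehuvopeuhu/: /h/ occurs between vowels /u/ and /e/, so it deletes. /h/ occurs between vowels /e/ and /u/, so it deletes. /h/ occurs between vowels /u/ and /u/, so it deletes. → [kjotueuvopeuu].
/wiohaihibi/: /h/ occurs between vowels /o/ and /a/, so it deletes. /h/ occurs between vowels /i/ and /i/, so it deletes. → [wioaiibi].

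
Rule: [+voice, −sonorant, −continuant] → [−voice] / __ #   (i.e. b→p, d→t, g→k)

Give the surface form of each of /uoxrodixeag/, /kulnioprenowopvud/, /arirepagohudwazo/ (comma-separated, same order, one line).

/uoxrodixeag/: /g/ is a voiced stop in word-final position, so it devoices to [k]. → [uoxrodixeak].
/kulnioprenowopvud/: /d/ is a voiced stop in word-final position, so it devoices to [t]. → [kulnioprenowopvut].
/arirepagohudwazo/: the rule's environment is not met; surfaces unchanged as [arirepagohudwazo].

uoxrodixeak, kulnioprenowopvut, arirepagohudwazo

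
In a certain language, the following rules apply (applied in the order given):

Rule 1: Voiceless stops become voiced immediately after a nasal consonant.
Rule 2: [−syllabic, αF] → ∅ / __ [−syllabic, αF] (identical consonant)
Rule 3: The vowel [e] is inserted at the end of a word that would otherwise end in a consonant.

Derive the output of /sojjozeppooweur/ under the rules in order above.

sojozepooweure

Rule 1 (post-nasal voicing): no segment meets the environment; /sojjozeppooweur/ is unchanged.
Rule 2 (degemination): /jj/ is a geminate; the first /j/ deletes. /pp/ is a geminate; the first /p/ deletes. /sojjozeppooweur/ → sojozepooweur.
Rule 3 (final e-epenthesis): the form ends in the consonant /r/, so [e] is inserted word-finally. /sojozepooweur/ → sojozepooweure.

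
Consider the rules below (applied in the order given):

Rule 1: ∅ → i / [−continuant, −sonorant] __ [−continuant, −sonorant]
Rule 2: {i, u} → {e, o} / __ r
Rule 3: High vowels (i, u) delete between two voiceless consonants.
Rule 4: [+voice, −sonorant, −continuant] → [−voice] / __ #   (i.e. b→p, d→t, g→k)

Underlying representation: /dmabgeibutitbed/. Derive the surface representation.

dmabigeibuttibet

Rule 1 (stop-cluster i-epenthesis): /b/ and /g/ form a stop–stop cluster, so [i] is inserted between them. /t/ and /b/ form a stop–stop cluster, so [i] is inserted between them. /dmabgeibutitbed/ → dmabigeibutitibed.
Rule 2 (pre-rhotic lowering): no segment meets the environment; /dmabigeibutitibed/ is unchanged.
Rule 3 (high vowel syncope): /i/ is a high vowel flanked by voiceless consonants /t/ and /t/, so it deletes. /dmabigeibutitibed/ → dmabigeibuttibed.
Rule 4 (final devoicing): /d/ is a voiced stop in word-final position, so it devoices to [t]. /dmabigeibuttibed/ → dmabigeibuttibet.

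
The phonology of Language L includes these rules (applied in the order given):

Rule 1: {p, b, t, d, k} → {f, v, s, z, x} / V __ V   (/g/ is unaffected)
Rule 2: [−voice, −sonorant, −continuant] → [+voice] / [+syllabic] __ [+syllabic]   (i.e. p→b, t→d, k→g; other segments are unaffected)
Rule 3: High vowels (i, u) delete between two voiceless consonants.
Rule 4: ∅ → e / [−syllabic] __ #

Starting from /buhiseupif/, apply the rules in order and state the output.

Rule 1 (intervocalic spirantization): /p/ is a stop between vowels /u/ and /i/, so it spirantizes to the fricative [f]. /buhiseupif/ → buhiseufif.
Rule 2 (intervocalic voicing): no segment meets the environment; /buhiseufif/ is unchanged.
Rule 3 (high vowel syncope): /i/ is a high vowel flanked by voiceless consonants /h/ and /s/, so it deletes. /i/ is a high vowel flanked by voiceless consonants /f/ and /f/, so it deletes. /buhiseufif/ → buhseuff.
Rule 4 (final e-epenthesis): the form ends in the consonant /f/, so [e] is inserted word-finally. /buhseuff/ → buhseuffe.

buhseuffe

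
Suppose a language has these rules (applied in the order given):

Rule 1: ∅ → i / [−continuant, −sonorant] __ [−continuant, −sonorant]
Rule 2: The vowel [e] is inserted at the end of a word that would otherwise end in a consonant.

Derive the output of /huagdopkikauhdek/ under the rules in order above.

Rule 1 (stop-cluster i-epenthesis): /g/ and /d/ form a stop–stop cluster, so [i] is inserted between them. /p/ and /k/ form a stop–stop cluster, so [i] is inserted between them. /huagdopkikauhdek/ → huagidopikikauhdek.
Rule 2 (final e-epenthesis): the form ends in the consonant /k/, so [e] is inserted word-finally. /huagidopikikauhdek/ → huagidopikikauhdeke.

huagidopikikauhdeke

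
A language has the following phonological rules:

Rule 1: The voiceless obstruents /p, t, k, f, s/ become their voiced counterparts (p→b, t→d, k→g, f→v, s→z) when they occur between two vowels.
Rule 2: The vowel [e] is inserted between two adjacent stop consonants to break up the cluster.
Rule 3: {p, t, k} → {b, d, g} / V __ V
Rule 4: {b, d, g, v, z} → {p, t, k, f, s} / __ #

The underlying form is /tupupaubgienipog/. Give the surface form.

tububaubegienibok

Rule 1 (intervocalic voicing): /p/ is a voiceless obstruent between vowels /u/ and /u/, so it voices to [b]. /p/ is a voiceless obstruent between vowels /u/ and /a/, so it voices to [b]. /p/ is a voiceless obstruent between vowels /i/ and /o/, so it voices to [b]. /tupupaubgienipog/ → tububaubgienibog.
Rule 2 (stop-cluster e-epenthesis): /b/ and /g/ form a stop–stop cluster, so [e] is inserted between them. /tububaubgienibog/ → tububaubegienibog.
Rule 3 (intervocalic voicing): no segment meets the environment; /tububaubegienibog/ is unchanged.
Rule 4 (final devoicing): /g/ is a voiced obstruent in word-final position, so it devoices to [k]. /tububaubegienibog/ → tububaubegienibok.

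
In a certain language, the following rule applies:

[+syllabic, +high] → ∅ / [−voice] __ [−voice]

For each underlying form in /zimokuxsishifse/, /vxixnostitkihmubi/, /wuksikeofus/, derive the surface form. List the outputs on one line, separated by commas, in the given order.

zimokxsshfse, vxxnosttkhmubi, wukskeofs

/zimokuxsishifse/: /u/ is a high vowel flanked by voiceless consonants /k/ and /x/, so it deletes. /i/ is a high vowel flanked by voiceless consonants /s/ and /s/, so it deletes. /i/ is a high vowel flanked by voiceless consonants /h/ and /f/, so it deletes. → [zimokxsshfse].
/vxixnostitkihmubi/: /i/ is a high vowel flanked by voiceless consonants /x/ and /x/, so it deletes. /i/ is a high vowel flanked by voiceless consonants /t/ and /t/, so it deletes. /i/ is a high vowel flanked by voiceless consonants /k/ and /h/, so it deletes. → [vxxnosttkhmubi].
/wuksikeofus/: /i/ is a high vowel flanked by voiceless consonants /s/ and /k/, so it deletes. /u/ is a high vowel flanked by voiceless consonants /f/ and /s/, so it deletes. → [wukskeofs].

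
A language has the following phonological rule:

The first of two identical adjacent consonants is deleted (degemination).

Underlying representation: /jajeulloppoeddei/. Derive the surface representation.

jajeulopoedei

/ll/ is a geminate; the first /l/ deletes.
/pp/ is a geminate; the first /p/ deletes.
/dd/ is a geminate; the first /d/ deletes.
The other instances of /j/, /l/, /p/, /d/ do not occur in the required environment and remain unchanged.
Surface form: [jajeulopoedei].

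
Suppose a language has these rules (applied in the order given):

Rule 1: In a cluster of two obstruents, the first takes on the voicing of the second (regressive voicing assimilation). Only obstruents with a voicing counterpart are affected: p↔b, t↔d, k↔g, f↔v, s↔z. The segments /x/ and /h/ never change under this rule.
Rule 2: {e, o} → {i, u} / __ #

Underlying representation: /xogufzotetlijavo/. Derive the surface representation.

Rule 1 (regressive voicing assimilation): /f/ precedes the voiced obstruent /z/, so it voices to [v] by assimilation. /xogufzotetlijavo/ → xoguvzotetlijavo.
Rule 2 (final vowel raising): /o/ is a mid vowel in word-final position, so it raises to [u]. /xoguvzotetlijavo/ → xoguvzotetlijavu.

xoguvzotetlijavu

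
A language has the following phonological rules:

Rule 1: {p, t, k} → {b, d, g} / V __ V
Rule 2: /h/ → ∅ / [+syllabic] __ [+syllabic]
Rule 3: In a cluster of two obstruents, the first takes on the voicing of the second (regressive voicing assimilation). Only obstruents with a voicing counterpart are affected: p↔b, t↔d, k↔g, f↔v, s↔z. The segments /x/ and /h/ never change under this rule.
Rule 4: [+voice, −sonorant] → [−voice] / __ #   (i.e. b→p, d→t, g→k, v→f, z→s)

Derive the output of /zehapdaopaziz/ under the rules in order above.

zeabdaobazis

Rule 1 (intervocalic voicing): /p/ is a voiceless stop between vowels /o/ and /a/, so it voices to [b]. /zehapdaopaziz/ → zehapdaobaziz.
Rule 2 (intervocalic h-deletion): /h/ occurs between vowels /e/ and /a/, so it deletes. /zehapdaobaziz/ → zeapdaobaziz.
Rule 3 (regressive voicing assimilation): /p/ precedes the voiced obstruent /d/, so it voices to [b] by assimilation. /zeapdaobaziz/ → zeabdaobaziz.
Rule 4 (final devoicing): /z/ is a voiced obstruent in word-final position, so it devoices to [s]. /zeabdaobaziz/ → zeabdaobazis.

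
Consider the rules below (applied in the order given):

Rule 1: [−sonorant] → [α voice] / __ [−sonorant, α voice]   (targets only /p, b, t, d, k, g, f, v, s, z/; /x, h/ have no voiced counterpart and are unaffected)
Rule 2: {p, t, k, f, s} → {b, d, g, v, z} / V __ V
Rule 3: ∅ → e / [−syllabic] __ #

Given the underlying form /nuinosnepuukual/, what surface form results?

Rule 1 (regressive voicing assimilation): no segment meets the environment; /nuinosnepuukual/ is unchanged.
Rule 2 (intervocalic voicing): /p/ is a voiceless obstruent between vowels /e/ and /u/, so it voices to [b]. /k/ is a voiceless obstruent between vowels /u/ and /u/, so it voices to [g]. /nuinosnepuukual/ → nuinosnebuugual.
Rule 3 (final e-epenthesis): the form ends in the consonant /l/, so [e] is inserted word-finally. /nuinosnebuugual/ → nuinosnebuuguale.

nuinosnebuuguale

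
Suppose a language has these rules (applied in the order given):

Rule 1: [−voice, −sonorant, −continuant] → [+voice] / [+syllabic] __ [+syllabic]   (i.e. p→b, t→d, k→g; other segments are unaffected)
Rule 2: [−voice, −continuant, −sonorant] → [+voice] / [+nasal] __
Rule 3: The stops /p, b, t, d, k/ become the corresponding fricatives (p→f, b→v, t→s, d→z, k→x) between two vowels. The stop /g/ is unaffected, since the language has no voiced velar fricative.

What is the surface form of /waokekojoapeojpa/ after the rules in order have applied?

waogegojoaveojpa

Rule 1 (intervocalic voicing): /k/ is a voiceless stop between vowels /o/ and /e/, so it voices to [g]. /k/ is a voiceless stop between vowels /e/ and /o/, so it voices to [g]. /p/ is a voiceless stop between vowels /a/ and /e/, so it voices to [b]. /waokekojoapeojpa/ → waogegojoabeojpa.
Rule 2 (post-nasal voicing): no segment meets the environment; /waogegojoabeojpa/ is unchanged.
Rule 3 (intervocalic spirantization): /b/ is a stop between vowels /a/ and /e/, so it spirantizes to the fricative [v]. /waogegojoabeojpa/ → waogegojoaveojpa.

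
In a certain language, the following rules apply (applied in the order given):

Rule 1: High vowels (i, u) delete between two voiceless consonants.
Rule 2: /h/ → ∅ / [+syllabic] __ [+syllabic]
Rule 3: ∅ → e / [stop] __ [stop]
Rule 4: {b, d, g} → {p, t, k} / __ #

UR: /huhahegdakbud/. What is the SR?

Rule 1 (high vowel syncope): /u/ is a high vowel flanked by voiceless consonants /h/ and /h/, so it deletes. /huhahegdakbud/ → hhahegdakbud.
Rule 2 (intervocalic h-deletion): /h/ occurs between vowels /a/ and /e/, so it deletes. /hhahegdakbud/ → hhaegdakbud.
Rule 3 (stop-cluster e-epenthesis): /g/ and /d/ form a stop–stop cluster, so [e] is inserted between them. /k/ and /b/ form a stop–stop cluster, so [e] is inserted between them. /hhaegdakbud/ → hhaegedakebud.
Rule 4 (final devoicing): /d/ is a voiced stop in word-final position, so it devoices to [t]. /hhaegedakebud/ → hhaegedakebut.

hhaegedakebut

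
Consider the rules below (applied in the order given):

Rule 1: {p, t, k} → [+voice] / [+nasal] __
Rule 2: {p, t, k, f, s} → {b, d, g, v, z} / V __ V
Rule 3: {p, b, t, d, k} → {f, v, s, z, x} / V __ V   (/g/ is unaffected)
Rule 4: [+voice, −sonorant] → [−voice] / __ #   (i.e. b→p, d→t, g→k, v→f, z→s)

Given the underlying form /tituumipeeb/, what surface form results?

Rule 1 (post-nasal voicing): no segment meets the environment; /tituumipeeb/ is unchanged.
Rule 2 (intervocalic voicing): /t/ is a voiceless obstruent between vowels /i/ and /u/, so it voices to [d]. /p/ is a voiceless obstruent between vowels /i/ and /e/, so it voices to [b]. /tituumipeeb/ → tiduumibeeb.
Rule 3 (intervocalic spirantization): /d/ is a stop between vowels /i/ and /u/, so it spirantizes to the fricative [z]. /b/ is a stop between vowels /i/ and /e/, so it spirantizes to the fricative [v]. /tiduumibeeb/ → tizuumiveeb.
Rule 4 (final devoicing): /b/ is a voiced obstruent in word-final position, so it devoices to [p]. /tizuumiveeb/ → tizuumiveep.

tizuumiveep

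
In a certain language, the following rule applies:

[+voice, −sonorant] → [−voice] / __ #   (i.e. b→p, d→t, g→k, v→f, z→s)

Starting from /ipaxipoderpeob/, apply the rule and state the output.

ipaxipoderpeop

/b/ is a voiced obstruent in word-final position, so it devoices to [p].
The other instance of /d/ does not occur in the required environment and remains unchanged.
Surface form: [ipaxipoderpeop].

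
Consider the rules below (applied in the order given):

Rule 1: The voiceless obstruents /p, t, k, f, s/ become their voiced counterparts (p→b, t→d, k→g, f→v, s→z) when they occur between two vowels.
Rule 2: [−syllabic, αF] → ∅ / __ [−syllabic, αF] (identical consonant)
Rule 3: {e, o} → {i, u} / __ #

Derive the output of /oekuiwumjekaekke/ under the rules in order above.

Rule 1 (intervocalic voicing): /k/ is a voiceless obstruent between vowels /e/ and /u/, so it voices to [g]. /k/ is a voiceless obstruent between vowels /e/ and /a/, so it voices to [g]. /oekuiwumjekaekke/ → oeguiwumjegaekke.
Rule 2 (degemination): /kk/ is a geminate; the first /k/ deletes. /oeguiwumjegaekke/ → oeguiwumjegaeke.
Rule 3 (final vowel raising): /e/ is a mid vowel in word-final position, so it raises to [i]. /oeguiwumjegaeke/ → oeguiwumjegaeki.

oeguiwumjegaeki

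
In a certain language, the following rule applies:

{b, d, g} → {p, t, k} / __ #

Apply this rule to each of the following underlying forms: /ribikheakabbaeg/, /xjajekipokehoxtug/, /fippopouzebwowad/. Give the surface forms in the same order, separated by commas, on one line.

ribikheakabbaek, xjajekipokehoxtuk, fippopouzebwowat

/ribikheakabbaeg/: /g/ is a voiced stop in word-final position, so it devoices to [k]. → [ribikheakabbaek].
/xjajekipokehoxtug/: /g/ is a voiced stop in word-final position, so it devoices to [k]. → [xjajekipokehoxtuk].
/fippopouzebwowad/: /d/ is a voiced stop in word-final position, so it devoices to [t]. → [fippopouzebwowat].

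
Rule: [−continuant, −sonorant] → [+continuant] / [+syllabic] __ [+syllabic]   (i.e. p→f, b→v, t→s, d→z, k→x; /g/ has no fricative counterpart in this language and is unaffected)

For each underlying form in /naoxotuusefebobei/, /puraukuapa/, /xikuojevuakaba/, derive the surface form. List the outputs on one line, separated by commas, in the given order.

naoxosuusefevovei, purauxuafa, xixuojevuaxava

/naoxotuusefebobei/: /t/ is a stop between vowels /o/ and /u/, so it spirantizes to the fricative [s]. /b/ is a stop between vowels /e/ and /o/, so it spirantizes to the fricative [v]. /b/ is a stop between vowels /o/ and /e/, so it spirantizes to the fricative [v]. → [naoxosuusefevovei].
/puraukuapa/: /k/ is a stop between vowels /u/ and /u/, so it spirantizes to the fricative [x]. /p/ is a stop between vowels /a/ and /a/, so it spirantizes to the fricative [f]. → [purauxuafa].
/xikuojevuakaba/: /k/ is a stop between vowels /i/ and /u/, so it spirantizes to the fricative [x]. /k/ is a stop between vowels /a/ and /a/, so it spirantizes to the fricative [x]. /b/ is a stop between vowels /a/ and /a/, so it spirantizes to the fricative [v]. → [xixuojevuaxava].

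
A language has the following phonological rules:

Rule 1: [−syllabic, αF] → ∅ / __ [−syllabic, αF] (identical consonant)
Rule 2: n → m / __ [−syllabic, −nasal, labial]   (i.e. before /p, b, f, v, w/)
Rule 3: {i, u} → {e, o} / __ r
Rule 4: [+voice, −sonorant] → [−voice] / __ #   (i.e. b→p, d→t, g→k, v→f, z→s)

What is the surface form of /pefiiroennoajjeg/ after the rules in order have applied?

Rule 1 (degemination): /nn/ is a geminate; the first /n/ deletes. /jj/ is a geminate; the first /j/ deletes. /pefiiroennoajjeg/ → pefiiroenoajeg.
Rule 2 (nasal place assimilation): no segment meets the environment; /pefiiroenoajeg/ is unchanged.
Rule 3 (pre-rhotic lowering): /i/ is a high vowel immediately before /r/, so it lowers to [e]. /pefiiroenoajeg/ → pefieroenoajeg.
Rule 4 (final devoicing): /g/ is a voiced obstruent in word-final position, so it devoices to [k]. /pefieroenoajeg/ → pefieroenoajek.

pefieroenoajek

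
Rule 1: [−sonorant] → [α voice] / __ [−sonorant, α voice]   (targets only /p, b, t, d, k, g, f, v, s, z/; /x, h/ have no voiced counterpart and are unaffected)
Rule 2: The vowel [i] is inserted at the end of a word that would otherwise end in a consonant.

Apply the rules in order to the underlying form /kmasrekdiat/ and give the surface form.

Rule 1 (regressive voicing assimilation): /k/ precedes the voiced obstruent /d/, so it voices to [g] by assimilation. /kmasrekdiat/ → kmasregdiat.
Rule 2 (final i-epenthesis): the form ends in the consonant /t/, so [i] is inserted word-finally. /kmasregdiat/ → kmasregdiati.

kmasregdiati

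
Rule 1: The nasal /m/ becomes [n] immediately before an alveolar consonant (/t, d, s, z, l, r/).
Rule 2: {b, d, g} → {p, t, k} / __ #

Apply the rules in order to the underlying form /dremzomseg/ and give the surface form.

drenzonsek

Rule 1 (nasal place assimilation): /m/ precedes the alveolar consonant /z/, so it assimilates in place to [n]. /m/ precedes the alveolar consonant /s/, so it assimilates in place to [n]. /dremzomseg/ → drenzonseg.
Rule 2 (final devoicing): /g/ is a voiced stop in word-final position, so it devoices to [k]. /drenzonseg/ → drenzonsek.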